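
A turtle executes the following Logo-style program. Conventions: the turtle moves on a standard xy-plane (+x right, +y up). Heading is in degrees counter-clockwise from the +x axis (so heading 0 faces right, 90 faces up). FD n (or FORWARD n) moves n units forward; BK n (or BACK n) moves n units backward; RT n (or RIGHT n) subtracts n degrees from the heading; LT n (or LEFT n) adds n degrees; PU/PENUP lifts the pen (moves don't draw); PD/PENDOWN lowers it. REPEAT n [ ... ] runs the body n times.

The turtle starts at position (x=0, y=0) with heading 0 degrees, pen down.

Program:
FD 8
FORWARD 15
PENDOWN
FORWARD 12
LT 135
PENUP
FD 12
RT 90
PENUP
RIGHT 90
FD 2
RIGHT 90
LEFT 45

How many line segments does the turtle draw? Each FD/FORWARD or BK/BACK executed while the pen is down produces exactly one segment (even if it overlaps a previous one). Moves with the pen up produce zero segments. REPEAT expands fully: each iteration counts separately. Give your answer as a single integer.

Answer: 3

Derivation:
Executing turtle program step by step:
Start: pos=(0,0), heading=0, pen down
FD 8: (0,0) -> (8,0) [heading=0, draw]
FD 15: (8,0) -> (23,0) [heading=0, draw]
PD: pen down
FD 12: (23,0) -> (35,0) [heading=0, draw]
LT 135: heading 0 -> 135
PU: pen up
FD 12: (35,0) -> (26.515,8.485) [heading=135, move]
RT 90: heading 135 -> 45
PU: pen up
RT 90: heading 45 -> 315
FD 2: (26.515,8.485) -> (27.929,7.071) [heading=315, move]
RT 90: heading 315 -> 225
LT 45: heading 225 -> 270
Final: pos=(27.929,7.071), heading=270, 3 segment(s) drawn
Segments drawn: 3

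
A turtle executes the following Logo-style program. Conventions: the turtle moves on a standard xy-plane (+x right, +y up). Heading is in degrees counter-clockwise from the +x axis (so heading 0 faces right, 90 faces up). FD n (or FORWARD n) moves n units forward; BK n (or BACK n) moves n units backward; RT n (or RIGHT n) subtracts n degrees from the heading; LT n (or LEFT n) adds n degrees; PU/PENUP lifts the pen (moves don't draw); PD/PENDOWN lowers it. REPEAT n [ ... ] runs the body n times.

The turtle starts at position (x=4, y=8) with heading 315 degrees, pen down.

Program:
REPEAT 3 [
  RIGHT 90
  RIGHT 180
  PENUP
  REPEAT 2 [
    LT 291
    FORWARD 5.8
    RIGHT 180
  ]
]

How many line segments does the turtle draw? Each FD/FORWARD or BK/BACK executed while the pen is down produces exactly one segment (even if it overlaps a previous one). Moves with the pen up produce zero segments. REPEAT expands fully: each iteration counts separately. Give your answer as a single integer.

Answer: 0

Derivation:
Executing turtle program step by step:
Start: pos=(4,8), heading=315, pen down
REPEAT 3 [
  -- iteration 1/3 --
  RT 90: heading 315 -> 225
  RT 180: heading 225 -> 45
  PU: pen up
  REPEAT 2 [
    -- iteration 1/2 --
    LT 291: heading 45 -> 336
    FD 5.8: (4,8) -> (9.299,5.641) [heading=336, move]
    RT 180: heading 336 -> 156
    -- iteration 2/2 --
    LT 291: heading 156 -> 87
    FD 5.8: (9.299,5.641) -> (9.602,11.433) [heading=87, move]
    RT 180: heading 87 -> 267
  ]
  -- iteration 2/3 --
  RT 90: heading 267 -> 177
  RT 180: heading 177 -> 357
  PU: pen up
  REPEAT 2 [
    -- iteration 1/2 --
    LT 291: heading 357 -> 288
    FD 5.8: (9.602,11.433) -> (11.394,5.917) [heading=288, move]
    RT 180: heading 288 -> 108
    -- iteration 2/2 --
    LT 291: heading 108 -> 39
    FD 5.8: (11.394,5.917) -> (15.902,9.567) [heading=39, move]
    RT 180: heading 39 -> 219
  ]
  -- iteration 3/3 --
  RT 90: heading 219 -> 129
  RT 180: heading 129 -> 309
  PU: pen up
  REPEAT 2 [
    -- iteration 1/2 --
    LT 291: heading 309 -> 240
    FD 5.8: (15.902,9.567) -> (13.002,4.544) [heading=240, move]
    RT 180: heading 240 -> 60
    -- iteration 2/2 --
    LT 291: heading 60 -> 351
    FD 5.8: (13.002,4.544) -> (18.73,3.637) [heading=351, move]
    RT 180: heading 351 -> 171
  ]
]
Final: pos=(18.73,3.637), heading=171, 0 segment(s) drawn
Segments drawn: 0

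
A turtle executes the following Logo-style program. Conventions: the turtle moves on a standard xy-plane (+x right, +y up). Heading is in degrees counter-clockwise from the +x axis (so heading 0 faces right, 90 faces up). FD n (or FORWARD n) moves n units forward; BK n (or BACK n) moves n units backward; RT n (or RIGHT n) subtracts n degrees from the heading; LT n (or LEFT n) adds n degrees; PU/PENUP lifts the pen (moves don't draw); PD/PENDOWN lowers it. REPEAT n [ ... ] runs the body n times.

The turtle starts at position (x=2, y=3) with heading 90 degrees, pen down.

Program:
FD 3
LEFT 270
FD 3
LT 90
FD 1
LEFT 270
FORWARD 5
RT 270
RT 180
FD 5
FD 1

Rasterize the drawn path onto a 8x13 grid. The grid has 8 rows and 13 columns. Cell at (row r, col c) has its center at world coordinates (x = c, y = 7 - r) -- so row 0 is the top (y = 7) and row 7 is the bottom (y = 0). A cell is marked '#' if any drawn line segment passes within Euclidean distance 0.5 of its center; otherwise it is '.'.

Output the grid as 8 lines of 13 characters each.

Segment 0: (2,3) -> (2,6)
Segment 1: (2,6) -> (5,6)
Segment 2: (5,6) -> (5,7)
Segment 3: (5,7) -> (10,7)
Segment 4: (10,7) -> (10,2)
Segment 5: (10,2) -> (10,1)

Answer: .....######..
..####....#..
..#.......#..
..#.......#..
..#.......#..
..........#..
..........#..
.............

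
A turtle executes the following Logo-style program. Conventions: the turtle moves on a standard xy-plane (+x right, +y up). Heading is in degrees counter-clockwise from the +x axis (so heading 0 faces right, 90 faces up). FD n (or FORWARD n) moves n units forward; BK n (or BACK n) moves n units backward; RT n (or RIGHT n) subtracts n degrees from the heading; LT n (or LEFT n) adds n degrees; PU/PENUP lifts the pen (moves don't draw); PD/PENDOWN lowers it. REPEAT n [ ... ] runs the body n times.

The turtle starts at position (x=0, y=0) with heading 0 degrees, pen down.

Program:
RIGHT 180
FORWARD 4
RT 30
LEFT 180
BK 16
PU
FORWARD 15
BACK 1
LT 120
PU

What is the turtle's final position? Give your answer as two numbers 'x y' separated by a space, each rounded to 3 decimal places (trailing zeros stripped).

Executing turtle program step by step:
Start: pos=(0,0), heading=0, pen down
RT 180: heading 0 -> 180
FD 4: (0,0) -> (-4,0) [heading=180, draw]
RT 30: heading 180 -> 150
LT 180: heading 150 -> 330
BK 16: (-4,0) -> (-17.856,8) [heading=330, draw]
PU: pen up
FD 15: (-17.856,8) -> (-4.866,0.5) [heading=330, move]
BK 1: (-4.866,0.5) -> (-5.732,1) [heading=330, move]
LT 120: heading 330 -> 90
PU: pen up
Final: pos=(-5.732,1), heading=90, 2 segment(s) drawn

Answer: -5.732 1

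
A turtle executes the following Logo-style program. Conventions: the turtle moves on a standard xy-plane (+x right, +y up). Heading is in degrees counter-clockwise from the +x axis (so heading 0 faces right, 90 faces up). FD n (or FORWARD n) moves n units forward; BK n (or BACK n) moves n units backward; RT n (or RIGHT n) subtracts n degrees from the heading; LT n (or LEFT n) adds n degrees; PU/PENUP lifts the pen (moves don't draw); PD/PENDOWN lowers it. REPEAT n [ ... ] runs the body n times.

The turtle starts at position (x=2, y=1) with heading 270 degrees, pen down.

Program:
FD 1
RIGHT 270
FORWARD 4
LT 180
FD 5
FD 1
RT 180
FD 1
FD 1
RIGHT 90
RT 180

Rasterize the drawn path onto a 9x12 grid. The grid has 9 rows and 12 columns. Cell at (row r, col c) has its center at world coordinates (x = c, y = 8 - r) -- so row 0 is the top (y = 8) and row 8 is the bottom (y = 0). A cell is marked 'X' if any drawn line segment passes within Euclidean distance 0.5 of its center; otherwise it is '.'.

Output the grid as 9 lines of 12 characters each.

Segment 0: (2,1) -> (2,0)
Segment 1: (2,0) -> (6,0)
Segment 2: (6,0) -> (1,0)
Segment 3: (1,0) -> (0,0)
Segment 4: (0,0) -> (1,0)
Segment 5: (1,0) -> (2,0)

Answer: ............
............
............
............
............
............
............
..X.........
XXXXXXX.....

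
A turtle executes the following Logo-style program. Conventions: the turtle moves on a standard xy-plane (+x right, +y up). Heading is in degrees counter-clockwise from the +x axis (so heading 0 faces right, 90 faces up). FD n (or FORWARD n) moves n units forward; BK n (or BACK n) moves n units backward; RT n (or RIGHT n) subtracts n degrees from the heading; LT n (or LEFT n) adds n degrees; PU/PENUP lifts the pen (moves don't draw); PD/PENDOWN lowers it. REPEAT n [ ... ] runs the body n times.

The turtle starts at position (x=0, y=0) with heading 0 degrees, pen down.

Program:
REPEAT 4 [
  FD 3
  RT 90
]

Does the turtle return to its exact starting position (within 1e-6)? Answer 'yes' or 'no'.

Executing turtle program step by step:
Start: pos=(0,0), heading=0, pen down
REPEAT 4 [
  -- iteration 1/4 --
  FD 3: (0,0) -> (3,0) [heading=0, draw]
  RT 90: heading 0 -> 270
  -- iteration 2/4 --
  FD 3: (3,0) -> (3,-3) [heading=270, draw]
  RT 90: heading 270 -> 180
  -- iteration 3/4 --
  FD 3: (3,-3) -> (0,-3) [heading=180, draw]
  RT 90: heading 180 -> 90
  -- iteration 4/4 --
  FD 3: (0,-3) -> (0,0) [heading=90, draw]
  RT 90: heading 90 -> 0
]
Final: pos=(0,0), heading=0, 4 segment(s) drawn

Start position: (0, 0)
Final position: (0, 0)
Distance = 0; < 1e-6 -> CLOSED

Answer: yes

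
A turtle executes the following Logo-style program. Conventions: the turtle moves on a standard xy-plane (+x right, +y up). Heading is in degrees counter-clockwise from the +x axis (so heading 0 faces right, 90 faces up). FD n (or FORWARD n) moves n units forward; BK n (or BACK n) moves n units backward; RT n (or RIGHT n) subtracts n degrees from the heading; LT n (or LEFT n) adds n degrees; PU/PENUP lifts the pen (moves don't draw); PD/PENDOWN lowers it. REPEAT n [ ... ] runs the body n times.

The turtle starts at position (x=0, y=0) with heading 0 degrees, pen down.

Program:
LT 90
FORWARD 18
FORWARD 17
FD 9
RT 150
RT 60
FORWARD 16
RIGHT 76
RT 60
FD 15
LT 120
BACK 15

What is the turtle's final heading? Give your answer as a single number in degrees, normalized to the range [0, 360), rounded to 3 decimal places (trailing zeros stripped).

Answer: 224

Derivation:
Executing turtle program step by step:
Start: pos=(0,0), heading=0, pen down
LT 90: heading 0 -> 90
FD 18: (0,0) -> (0,18) [heading=90, draw]
FD 17: (0,18) -> (0,35) [heading=90, draw]
FD 9: (0,35) -> (0,44) [heading=90, draw]
RT 150: heading 90 -> 300
RT 60: heading 300 -> 240
FD 16: (0,44) -> (-8,30.144) [heading=240, draw]
RT 76: heading 240 -> 164
RT 60: heading 164 -> 104
FD 15: (-8,30.144) -> (-11.629,44.698) [heading=104, draw]
LT 120: heading 104 -> 224
BK 15: (-11.629,44.698) -> (-0.839,55.118) [heading=224, draw]
Final: pos=(-0.839,55.118), heading=224, 6 segment(s) drawn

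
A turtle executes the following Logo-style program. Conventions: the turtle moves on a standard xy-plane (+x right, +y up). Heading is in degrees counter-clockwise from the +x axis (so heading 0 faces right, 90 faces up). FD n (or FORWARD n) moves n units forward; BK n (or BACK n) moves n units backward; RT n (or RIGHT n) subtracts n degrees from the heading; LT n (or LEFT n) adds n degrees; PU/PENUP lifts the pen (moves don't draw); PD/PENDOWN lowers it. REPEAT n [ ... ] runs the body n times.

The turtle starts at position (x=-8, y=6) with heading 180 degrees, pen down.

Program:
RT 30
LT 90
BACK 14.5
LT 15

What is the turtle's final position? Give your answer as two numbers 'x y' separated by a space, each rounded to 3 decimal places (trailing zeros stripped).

Executing turtle program step by step:
Start: pos=(-8,6), heading=180, pen down
RT 30: heading 180 -> 150
LT 90: heading 150 -> 240
BK 14.5: (-8,6) -> (-0.75,18.557) [heading=240, draw]
LT 15: heading 240 -> 255
Final: pos=(-0.75,18.557), heading=255, 1 segment(s) drawn

Answer: -0.75 18.557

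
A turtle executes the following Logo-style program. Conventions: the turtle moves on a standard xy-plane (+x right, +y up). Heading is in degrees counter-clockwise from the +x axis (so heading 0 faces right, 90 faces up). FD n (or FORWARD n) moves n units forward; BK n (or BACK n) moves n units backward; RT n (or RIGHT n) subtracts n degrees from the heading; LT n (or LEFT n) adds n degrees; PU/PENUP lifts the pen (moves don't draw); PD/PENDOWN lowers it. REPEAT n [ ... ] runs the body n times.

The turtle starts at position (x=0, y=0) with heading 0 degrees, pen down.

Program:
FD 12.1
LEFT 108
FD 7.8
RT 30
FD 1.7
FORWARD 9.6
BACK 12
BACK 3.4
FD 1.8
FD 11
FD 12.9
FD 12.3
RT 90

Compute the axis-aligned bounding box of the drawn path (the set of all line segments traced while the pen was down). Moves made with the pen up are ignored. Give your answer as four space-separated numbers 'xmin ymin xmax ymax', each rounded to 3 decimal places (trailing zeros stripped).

Answer: 0 0 16.738 40.577

Derivation:
Executing turtle program step by step:
Start: pos=(0,0), heading=0, pen down
FD 12.1: (0,0) -> (12.1,0) [heading=0, draw]
LT 108: heading 0 -> 108
FD 7.8: (12.1,0) -> (9.69,7.418) [heading=108, draw]
RT 30: heading 108 -> 78
FD 1.7: (9.69,7.418) -> (10.043,9.081) [heading=78, draw]
FD 9.6: (10.043,9.081) -> (12.039,18.471) [heading=78, draw]
BK 12: (12.039,18.471) -> (9.544,6.734) [heading=78, draw]
BK 3.4: (9.544,6.734) -> (8.837,3.408) [heading=78, draw]
FD 1.8: (8.837,3.408) -> (9.211,5.169) [heading=78, draw]
FD 11: (9.211,5.169) -> (11.498,15.928) [heading=78, draw]
FD 12.9: (11.498,15.928) -> (14.181,28.546) [heading=78, draw]
FD 12.3: (14.181,28.546) -> (16.738,40.577) [heading=78, draw]
RT 90: heading 78 -> 348
Final: pos=(16.738,40.577), heading=348, 10 segment(s) drawn

Segment endpoints: x in {0, 8.837, 9.211, 9.544, 9.69, 10.043, 11.498, 12.039, 12.1, 14.181, 16.738}, y in {0, 3.408, 5.169, 6.734, 7.418, 9.081, 15.928, 18.471, 28.546, 40.577}
xmin=0, ymin=0, xmax=16.738, ymax=40.577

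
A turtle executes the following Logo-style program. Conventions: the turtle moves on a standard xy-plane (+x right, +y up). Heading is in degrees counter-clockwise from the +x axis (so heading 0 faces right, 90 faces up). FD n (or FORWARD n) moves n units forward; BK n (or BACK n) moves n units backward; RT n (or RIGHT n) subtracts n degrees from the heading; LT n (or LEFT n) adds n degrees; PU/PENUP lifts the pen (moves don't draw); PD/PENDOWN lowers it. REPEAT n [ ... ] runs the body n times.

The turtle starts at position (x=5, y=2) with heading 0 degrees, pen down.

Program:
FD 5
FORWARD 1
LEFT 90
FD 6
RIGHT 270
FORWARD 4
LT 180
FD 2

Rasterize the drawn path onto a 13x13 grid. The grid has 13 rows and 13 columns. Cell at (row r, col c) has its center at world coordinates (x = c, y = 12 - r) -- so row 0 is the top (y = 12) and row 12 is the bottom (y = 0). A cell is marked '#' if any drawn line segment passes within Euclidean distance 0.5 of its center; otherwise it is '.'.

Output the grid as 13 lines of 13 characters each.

Segment 0: (5,2) -> (10,2)
Segment 1: (10,2) -> (11,2)
Segment 2: (11,2) -> (11,8)
Segment 3: (11,8) -> (7,8)
Segment 4: (7,8) -> (9,8)

Answer: .............
.............
.............
.............
.......#####.
...........#.
...........#.
...........#.
...........#.
...........#.
.....#######.
.............
.............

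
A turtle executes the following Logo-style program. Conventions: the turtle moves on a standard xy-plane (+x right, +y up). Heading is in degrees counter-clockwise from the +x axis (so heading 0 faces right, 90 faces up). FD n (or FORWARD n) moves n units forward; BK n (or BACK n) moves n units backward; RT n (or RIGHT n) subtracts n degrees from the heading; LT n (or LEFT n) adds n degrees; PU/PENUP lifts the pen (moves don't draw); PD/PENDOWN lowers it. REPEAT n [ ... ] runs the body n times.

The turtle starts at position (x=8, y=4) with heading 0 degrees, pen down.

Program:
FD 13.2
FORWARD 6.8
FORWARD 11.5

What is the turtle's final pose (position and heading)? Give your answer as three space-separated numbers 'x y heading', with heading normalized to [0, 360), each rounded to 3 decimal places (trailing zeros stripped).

Answer: 39.5 4 0

Derivation:
Executing turtle program step by step:
Start: pos=(8,4), heading=0, pen down
FD 13.2: (8,4) -> (21.2,4) [heading=0, draw]
FD 6.8: (21.2,4) -> (28,4) [heading=0, draw]
FD 11.5: (28,4) -> (39.5,4) [heading=0, draw]
Final: pos=(39.5,4), heading=0, 3 segment(s) drawn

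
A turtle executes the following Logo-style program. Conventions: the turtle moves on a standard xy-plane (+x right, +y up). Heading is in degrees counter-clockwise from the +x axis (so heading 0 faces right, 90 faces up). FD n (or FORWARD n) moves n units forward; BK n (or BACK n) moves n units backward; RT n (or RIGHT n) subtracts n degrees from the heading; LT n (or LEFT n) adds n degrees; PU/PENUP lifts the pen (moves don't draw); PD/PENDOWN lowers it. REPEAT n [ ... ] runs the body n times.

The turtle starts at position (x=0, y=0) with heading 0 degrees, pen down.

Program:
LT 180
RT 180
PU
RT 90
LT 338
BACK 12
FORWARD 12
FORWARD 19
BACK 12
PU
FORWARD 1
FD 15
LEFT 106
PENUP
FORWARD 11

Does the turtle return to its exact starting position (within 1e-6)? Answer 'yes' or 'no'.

Executing turtle program step by step:
Start: pos=(0,0), heading=0, pen down
LT 180: heading 0 -> 180
RT 180: heading 180 -> 0
PU: pen up
RT 90: heading 0 -> 270
LT 338: heading 270 -> 248
BK 12: (0,0) -> (4.495,11.126) [heading=248, move]
FD 12: (4.495,11.126) -> (0,0) [heading=248, move]
FD 19: (0,0) -> (-7.118,-17.616) [heading=248, move]
BK 12: (-7.118,-17.616) -> (-2.622,-6.49) [heading=248, move]
PU: pen up
FD 1: (-2.622,-6.49) -> (-2.997,-7.417) [heading=248, move]
FD 15: (-2.997,-7.417) -> (-8.616,-21.325) [heading=248, move]
LT 106: heading 248 -> 354
PU: pen up
FD 11: (-8.616,-21.325) -> (2.324,-22.475) [heading=354, move]
Final: pos=(2.324,-22.475), heading=354, 0 segment(s) drawn

Start position: (0, 0)
Final position: (2.324, -22.475)
Distance = 22.595; >= 1e-6 -> NOT closed

Answer: no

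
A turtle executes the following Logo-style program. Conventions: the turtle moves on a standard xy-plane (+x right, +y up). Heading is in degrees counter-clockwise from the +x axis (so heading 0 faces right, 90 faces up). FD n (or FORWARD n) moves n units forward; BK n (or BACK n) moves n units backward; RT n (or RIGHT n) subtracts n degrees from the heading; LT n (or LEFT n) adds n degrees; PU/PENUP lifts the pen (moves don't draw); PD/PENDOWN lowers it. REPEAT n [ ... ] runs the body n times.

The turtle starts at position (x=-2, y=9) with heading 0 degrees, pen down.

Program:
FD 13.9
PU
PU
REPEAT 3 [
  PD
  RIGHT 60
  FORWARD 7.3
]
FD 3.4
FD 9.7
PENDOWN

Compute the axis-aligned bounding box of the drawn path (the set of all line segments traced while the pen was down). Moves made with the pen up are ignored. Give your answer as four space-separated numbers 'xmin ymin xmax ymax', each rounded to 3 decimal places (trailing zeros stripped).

Executing turtle program step by step:
Start: pos=(-2,9), heading=0, pen down
FD 13.9: (-2,9) -> (11.9,9) [heading=0, draw]
PU: pen up
PU: pen up
REPEAT 3 [
  -- iteration 1/3 --
  PD: pen down
  RT 60: heading 0 -> 300
  FD 7.3: (11.9,9) -> (15.55,2.678) [heading=300, draw]
  -- iteration 2/3 --
  PD: pen down
  RT 60: heading 300 -> 240
  FD 7.3: (15.55,2.678) -> (11.9,-3.644) [heading=240, draw]
  -- iteration 3/3 --
  PD: pen down
  RT 60: heading 240 -> 180
  FD 7.3: (11.9,-3.644) -> (4.6,-3.644) [heading=180, draw]
]
FD 3.4: (4.6,-3.644) -> (1.2,-3.644) [heading=180, draw]
FD 9.7: (1.2,-3.644) -> (-8.5,-3.644) [heading=180, draw]
PD: pen down
Final: pos=(-8.5,-3.644), heading=180, 6 segment(s) drawn

Segment endpoints: x in {-8.5, -2, 1.2, 4.6, 11.9, 11.9, 15.55}, y in {-3.644, -3.644, -3.644, -3.644, 2.678, 9}
xmin=-8.5, ymin=-3.644, xmax=15.55, ymax=9

Answer: -8.5 -3.644 15.55 9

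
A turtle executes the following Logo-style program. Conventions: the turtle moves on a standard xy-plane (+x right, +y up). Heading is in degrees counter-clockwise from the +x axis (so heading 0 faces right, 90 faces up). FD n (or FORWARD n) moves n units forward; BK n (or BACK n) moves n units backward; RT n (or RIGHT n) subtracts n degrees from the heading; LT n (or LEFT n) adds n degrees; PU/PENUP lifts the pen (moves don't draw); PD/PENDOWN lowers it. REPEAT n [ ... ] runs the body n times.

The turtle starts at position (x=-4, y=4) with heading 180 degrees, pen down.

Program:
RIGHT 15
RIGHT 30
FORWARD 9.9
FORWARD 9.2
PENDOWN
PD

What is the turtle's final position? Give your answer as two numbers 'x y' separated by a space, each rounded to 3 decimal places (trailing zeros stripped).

Answer: -17.506 17.506

Derivation:
Executing turtle program step by step:
Start: pos=(-4,4), heading=180, pen down
RT 15: heading 180 -> 165
RT 30: heading 165 -> 135
FD 9.9: (-4,4) -> (-11,11) [heading=135, draw]
FD 9.2: (-11,11) -> (-17.506,17.506) [heading=135, draw]
PD: pen down
PD: pen down
Final: pos=(-17.506,17.506), heading=135, 2 segment(s) drawn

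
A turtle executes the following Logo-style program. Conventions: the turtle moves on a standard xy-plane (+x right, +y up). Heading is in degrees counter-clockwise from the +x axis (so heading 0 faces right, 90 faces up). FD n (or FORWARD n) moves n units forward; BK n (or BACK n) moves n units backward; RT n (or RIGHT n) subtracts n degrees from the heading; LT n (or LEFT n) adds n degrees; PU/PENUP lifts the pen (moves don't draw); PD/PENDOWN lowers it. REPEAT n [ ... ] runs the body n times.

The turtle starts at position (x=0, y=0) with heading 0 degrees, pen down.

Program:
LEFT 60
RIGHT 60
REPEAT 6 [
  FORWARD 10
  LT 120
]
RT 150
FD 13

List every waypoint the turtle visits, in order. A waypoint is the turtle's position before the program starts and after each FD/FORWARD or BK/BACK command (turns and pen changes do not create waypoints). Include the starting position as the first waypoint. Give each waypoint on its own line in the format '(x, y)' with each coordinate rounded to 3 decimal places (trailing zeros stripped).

Answer: (0, 0)
(10, 0)
(5, 8.66)
(0, 0)
(10, 0)
(5, 8.66)
(0, 0)
(-11.258, -6.5)

Derivation:
Executing turtle program step by step:
Start: pos=(0,0), heading=0, pen down
LT 60: heading 0 -> 60
RT 60: heading 60 -> 0
REPEAT 6 [
  -- iteration 1/6 --
  FD 10: (0,0) -> (10,0) [heading=0, draw]
  LT 120: heading 0 -> 120
  -- iteration 2/6 --
  FD 10: (10,0) -> (5,8.66) [heading=120, draw]
  LT 120: heading 120 -> 240
  -- iteration 3/6 --
  FD 10: (5,8.66) -> (0,0) [heading=240, draw]
  LT 120: heading 240 -> 0
  -- iteration 4/6 --
  FD 10: (0,0) -> (10,0) [heading=0, draw]
  LT 120: heading 0 -> 120
  -- iteration 5/6 --
  FD 10: (10,0) -> (5,8.66) [heading=120, draw]
  LT 120: heading 120 -> 240
  -- iteration 6/6 --
  FD 10: (5,8.66) -> (0,0) [heading=240, draw]
  LT 120: heading 240 -> 0
]
RT 150: heading 0 -> 210
FD 13: (0,0) -> (-11.258,-6.5) [heading=210, draw]
Final: pos=(-11.258,-6.5), heading=210, 7 segment(s) drawn
Waypoints (8 total):
(0, 0)
(10, 0)
(5, 8.66)
(0, 0)
(10, 0)
(5, 8.66)
(0, 0)
(-11.258, -6.5)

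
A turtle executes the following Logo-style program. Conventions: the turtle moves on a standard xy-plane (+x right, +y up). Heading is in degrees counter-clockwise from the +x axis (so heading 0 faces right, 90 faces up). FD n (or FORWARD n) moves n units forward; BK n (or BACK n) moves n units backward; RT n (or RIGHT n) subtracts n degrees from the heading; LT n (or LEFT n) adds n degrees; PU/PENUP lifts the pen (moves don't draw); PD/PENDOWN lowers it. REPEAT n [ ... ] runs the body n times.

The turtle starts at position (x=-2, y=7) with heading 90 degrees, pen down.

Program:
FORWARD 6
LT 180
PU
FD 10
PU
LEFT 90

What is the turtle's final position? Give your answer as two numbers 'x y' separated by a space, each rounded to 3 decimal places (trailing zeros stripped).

Answer: -2 3

Derivation:
Executing turtle program step by step:
Start: pos=(-2,7), heading=90, pen down
FD 6: (-2,7) -> (-2,13) [heading=90, draw]
LT 180: heading 90 -> 270
PU: pen up
FD 10: (-2,13) -> (-2,3) [heading=270, move]
PU: pen up
LT 90: heading 270 -> 0
Final: pos=(-2,3), heading=0, 1 segment(s) drawn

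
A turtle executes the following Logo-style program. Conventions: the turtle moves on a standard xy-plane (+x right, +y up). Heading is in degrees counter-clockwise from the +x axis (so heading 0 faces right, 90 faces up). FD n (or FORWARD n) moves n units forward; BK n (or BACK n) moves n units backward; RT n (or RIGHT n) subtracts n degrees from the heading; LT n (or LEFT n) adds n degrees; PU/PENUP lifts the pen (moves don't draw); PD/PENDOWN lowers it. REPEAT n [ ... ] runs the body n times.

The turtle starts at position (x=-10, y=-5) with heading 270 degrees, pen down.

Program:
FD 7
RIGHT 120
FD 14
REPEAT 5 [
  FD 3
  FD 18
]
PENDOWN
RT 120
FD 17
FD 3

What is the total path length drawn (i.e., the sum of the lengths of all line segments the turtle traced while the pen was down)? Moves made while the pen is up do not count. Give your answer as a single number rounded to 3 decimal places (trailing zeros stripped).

Executing turtle program step by step:
Start: pos=(-10,-5), heading=270, pen down
FD 7: (-10,-5) -> (-10,-12) [heading=270, draw]
RT 120: heading 270 -> 150
FD 14: (-10,-12) -> (-22.124,-5) [heading=150, draw]
REPEAT 5 [
  -- iteration 1/5 --
  FD 3: (-22.124,-5) -> (-24.722,-3.5) [heading=150, draw]
  FD 18: (-24.722,-3.5) -> (-40.311,5.5) [heading=150, draw]
  -- iteration 2/5 --
  FD 3: (-40.311,5.5) -> (-42.909,7) [heading=150, draw]
  FD 18: (-42.909,7) -> (-58.497,16) [heading=150, draw]
  -- iteration 3/5 --
  FD 3: (-58.497,16) -> (-61.095,17.5) [heading=150, draw]
  FD 18: (-61.095,17.5) -> (-76.684,26.5) [heading=150, draw]
  -- iteration 4/5 --
  FD 3: (-76.684,26.5) -> (-79.282,28) [heading=150, draw]
  FD 18: (-79.282,28) -> (-94.87,37) [heading=150, draw]
  -- iteration 5/5 --
  FD 3: (-94.87,37) -> (-97.469,38.5) [heading=150, draw]
  FD 18: (-97.469,38.5) -> (-113.057,47.5) [heading=150, draw]
]
PD: pen down
RT 120: heading 150 -> 30
FD 17: (-113.057,47.5) -> (-98.335,56) [heading=30, draw]
FD 3: (-98.335,56) -> (-95.737,57.5) [heading=30, draw]
Final: pos=(-95.737,57.5), heading=30, 14 segment(s) drawn

Segment lengths:
  seg 1: (-10,-5) -> (-10,-12), length = 7
  seg 2: (-10,-12) -> (-22.124,-5), length = 14
  seg 3: (-22.124,-5) -> (-24.722,-3.5), length = 3
  seg 4: (-24.722,-3.5) -> (-40.311,5.5), length = 18
  seg 5: (-40.311,5.5) -> (-42.909,7), length = 3
  seg 6: (-42.909,7) -> (-58.497,16), length = 18
  seg 7: (-58.497,16) -> (-61.095,17.5), length = 3
  seg 8: (-61.095,17.5) -> (-76.684,26.5), length = 18
  seg 9: (-76.684,26.5) -> (-79.282,28), length = 3
  seg 10: (-79.282,28) -> (-94.87,37), length = 18
  seg 11: (-94.87,37) -> (-97.469,38.5), length = 3
  seg 12: (-97.469,38.5) -> (-113.057,47.5), length = 18
  seg 13: (-113.057,47.5) -> (-98.335,56), length = 17
  seg 14: (-98.335,56) -> (-95.737,57.5), length = 3
Total = 146

Answer: 146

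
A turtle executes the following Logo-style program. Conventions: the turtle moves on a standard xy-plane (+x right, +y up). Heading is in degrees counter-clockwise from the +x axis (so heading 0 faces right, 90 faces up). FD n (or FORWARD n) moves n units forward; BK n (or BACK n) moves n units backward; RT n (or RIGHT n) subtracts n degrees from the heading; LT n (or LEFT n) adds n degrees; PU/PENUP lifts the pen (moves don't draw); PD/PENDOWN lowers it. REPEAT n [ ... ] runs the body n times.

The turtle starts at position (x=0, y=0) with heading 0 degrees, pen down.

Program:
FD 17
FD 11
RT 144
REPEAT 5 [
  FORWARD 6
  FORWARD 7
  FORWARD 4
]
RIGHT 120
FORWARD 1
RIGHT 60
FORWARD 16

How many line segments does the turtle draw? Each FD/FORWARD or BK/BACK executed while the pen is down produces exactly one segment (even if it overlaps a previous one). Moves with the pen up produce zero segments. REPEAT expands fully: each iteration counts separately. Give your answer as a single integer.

Executing turtle program step by step:
Start: pos=(0,0), heading=0, pen down
FD 17: (0,0) -> (17,0) [heading=0, draw]
FD 11: (17,0) -> (28,0) [heading=0, draw]
RT 144: heading 0 -> 216
REPEAT 5 [
  -- iteration 1/5 --
  FD 6: (28,0) -> (23.146,-3.527) [heading=216, draw]
  FD 7: (23.146,-3.527) -> (17.483,-7.641) [heading=216, draw]
  FD 4: (17.483,-7.641) -> (14.247,-9.992) [heading=216, draw]
  -- iteration 2/5 --
  FD 6: (14.247,-9.992) -> (9.393,-13.519) [heading=216, draw]
  FD 7: (9.393,-13.519) -> (3.729,-17.634) [heading=216, draw]
  FD 4: (3.729,-17.634) -> (0.493,-19.985) [heading=216, draw]
  -- iteration 3/5 --
  FD 6: (0.493,-19.985) -> (-4.361,-23.511) [heading=216, draw]
  FD 7: (-4.361,-23.511) -> (-10.024,-27.626) [heading=216, draw]
  FD 4: (-10.024,-27.626) -> (-13.26,-29.977) [heading=216, draw]
  -- iteration 4/5 --
  FD 6: (-13.26,-29.977) -> (-18.114,-33.504) [heading=216, draw]
  FD 7: (-18.114,-33.504) -> (-23.777,-37.618) [heading=216, draw]
  FD 4: (-23.777,-37.618) -> (-27.013,-39.969) [heading=216, draw]
  -- iteration 5/5 --
  FD 6: (-27.013,-39.969) -> (-31.867,-43.496) [heading=216, draw]
  FD 7: (-31.867,-43.496) -> (-37.53,-47.611) [heading=216, draw]
  FD 4: (-37.53,-47.611) -> (-40.766,-49.962) [heading=216, draw]
]
RT 120: heading 216 -> 96
FD 1: (-40.766,-49.962) -> (-40.871,-48.967) [heading=96, draw]
RT 60: heading 96 -> 36
FD 16: (-40.871,-48.967) -> (-27.927,-39.563) [heading=36, draw]
Final: pos=(-27.927,-39.563), heading=36, 19 segment(s) drawn
Segments drawn: 19

Answer: 19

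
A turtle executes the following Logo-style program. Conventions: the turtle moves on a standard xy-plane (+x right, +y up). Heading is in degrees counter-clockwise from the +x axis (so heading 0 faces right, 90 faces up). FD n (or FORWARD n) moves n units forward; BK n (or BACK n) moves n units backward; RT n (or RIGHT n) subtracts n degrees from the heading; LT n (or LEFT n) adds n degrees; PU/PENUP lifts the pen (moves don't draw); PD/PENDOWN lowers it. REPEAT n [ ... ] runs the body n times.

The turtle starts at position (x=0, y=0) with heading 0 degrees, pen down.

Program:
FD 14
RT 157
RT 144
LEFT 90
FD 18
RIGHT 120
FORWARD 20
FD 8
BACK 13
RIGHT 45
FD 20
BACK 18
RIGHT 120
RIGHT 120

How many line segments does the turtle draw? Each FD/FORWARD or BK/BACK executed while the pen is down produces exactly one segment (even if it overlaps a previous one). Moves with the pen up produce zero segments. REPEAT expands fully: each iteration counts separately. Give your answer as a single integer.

Executing turtle program step by step:
Start: pos=(0,0), heading=0, pen down
FD 14: (0,0) -> (14,0) [heading=0, draw]
RT 157: heading 0 -> 203
RT 144: heading 203 -> 59
LT 90: heading 59 -> 149
FD 18: (14,0) -> (-1.429,9.271) [heading=149, draw]
RT 120: heading 149 -> 29
FD 20: (-1.429,9.271) -> (16.063,18.967) [heading=29, draw]
FD 8: (16.063,18.967) -> (23.06,22.845) [heading=29, draw]
BK 13: (23.06,22.845) -> (11.69,16.543) [heading=29, draw]
RT 45: heading 29 -> 344
FD 20: (11.69,16.543) -> (30.916,11.03) [heading=344, draw]
BK 18: (30.916,11.03) -> (13.613,15.992) [heading=344, draw]
RT 120: heading 344 -> 224
RT 120: heading 224 -> 104
Final: pos=(13.613,15.992), heading=104, 7 segment(s) drawn
Segments drawn: 7

Answer: 7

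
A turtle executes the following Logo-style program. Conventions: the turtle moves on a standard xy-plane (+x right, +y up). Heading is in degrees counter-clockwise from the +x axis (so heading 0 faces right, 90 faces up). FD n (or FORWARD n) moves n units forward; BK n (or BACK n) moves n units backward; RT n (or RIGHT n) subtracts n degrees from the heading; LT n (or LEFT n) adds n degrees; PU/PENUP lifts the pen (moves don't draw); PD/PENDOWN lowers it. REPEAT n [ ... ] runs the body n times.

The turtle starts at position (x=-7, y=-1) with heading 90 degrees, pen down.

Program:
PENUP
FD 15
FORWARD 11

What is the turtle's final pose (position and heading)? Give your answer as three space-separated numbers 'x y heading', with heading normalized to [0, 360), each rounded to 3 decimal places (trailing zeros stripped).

Executing turtle program step by step:
Start: pos=(-7,-1), heading=90, pen down
PU: pen up
FD 15: (-7,-1) -> (-7,14) [heading=90, move]
FD 11: (-7,14) -> (-7,25) [heading=90, move]
Final: pos=(-7,25), heading=90, 0 segment(s) drawn

Answer: -7 25 90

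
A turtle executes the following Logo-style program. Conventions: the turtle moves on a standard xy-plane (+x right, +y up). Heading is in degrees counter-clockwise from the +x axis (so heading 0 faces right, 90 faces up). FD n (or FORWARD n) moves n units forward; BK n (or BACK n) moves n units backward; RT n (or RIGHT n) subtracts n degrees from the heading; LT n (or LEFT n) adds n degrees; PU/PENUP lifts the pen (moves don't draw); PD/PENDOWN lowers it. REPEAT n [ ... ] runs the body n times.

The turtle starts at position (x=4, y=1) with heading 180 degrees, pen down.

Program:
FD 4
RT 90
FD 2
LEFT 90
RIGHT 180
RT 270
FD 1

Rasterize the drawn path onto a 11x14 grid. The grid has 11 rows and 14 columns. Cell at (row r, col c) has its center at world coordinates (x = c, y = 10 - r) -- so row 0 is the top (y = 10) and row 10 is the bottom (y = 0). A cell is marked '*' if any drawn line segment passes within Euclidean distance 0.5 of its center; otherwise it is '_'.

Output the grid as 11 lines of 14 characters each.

Answer: ______________
______________
______________
______________
______________
______________
*_____________
*_____________
*_____________
*****_________
______________

Derivation:
Segment 0: (4,1) -> (0,1)
Segment 1: (0,1) -> (0,3)
Segment 2: (0,3) -> (-0,4)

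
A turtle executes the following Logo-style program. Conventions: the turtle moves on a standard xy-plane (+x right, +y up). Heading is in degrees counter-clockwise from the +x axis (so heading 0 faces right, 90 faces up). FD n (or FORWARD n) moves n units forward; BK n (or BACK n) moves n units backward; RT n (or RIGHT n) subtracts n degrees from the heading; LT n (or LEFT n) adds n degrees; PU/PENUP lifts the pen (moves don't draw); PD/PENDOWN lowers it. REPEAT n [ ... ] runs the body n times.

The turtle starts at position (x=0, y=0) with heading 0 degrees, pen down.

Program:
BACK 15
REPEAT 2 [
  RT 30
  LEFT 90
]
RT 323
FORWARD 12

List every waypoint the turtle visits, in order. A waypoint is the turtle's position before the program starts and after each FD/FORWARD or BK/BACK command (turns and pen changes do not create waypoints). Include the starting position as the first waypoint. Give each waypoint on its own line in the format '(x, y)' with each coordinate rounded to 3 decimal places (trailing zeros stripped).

Answer: (0, 0)
(-15, 0)
(-26.046, 4.689)

Derivation:
Executing turtle program step by step:
Start: pos=(0,0), heading=0, pen down
BK 15: (0,0) -> (-15,0) [heading=0, draw]
REPEAT 2 [
  -- iteration 1/2 --
  RT 30: heading 0 -> 330
  LT 90: heading 330 -> 60
  -- iteration 2/2 --
  RT 30: heading 60 -> 30
  LT 90: heading 30 -> 120
]
RT 323: heading 120 -> 157
FD 12: (-15,0) -> (-26.046,4.689) [heading=157, draw]
Final: pos=(-26.046,4.689), heading=157, 2 segment(s) drawn
Waypoints (3 total):
(0, 0)
(-15, 0)
(-26.046, 4.689)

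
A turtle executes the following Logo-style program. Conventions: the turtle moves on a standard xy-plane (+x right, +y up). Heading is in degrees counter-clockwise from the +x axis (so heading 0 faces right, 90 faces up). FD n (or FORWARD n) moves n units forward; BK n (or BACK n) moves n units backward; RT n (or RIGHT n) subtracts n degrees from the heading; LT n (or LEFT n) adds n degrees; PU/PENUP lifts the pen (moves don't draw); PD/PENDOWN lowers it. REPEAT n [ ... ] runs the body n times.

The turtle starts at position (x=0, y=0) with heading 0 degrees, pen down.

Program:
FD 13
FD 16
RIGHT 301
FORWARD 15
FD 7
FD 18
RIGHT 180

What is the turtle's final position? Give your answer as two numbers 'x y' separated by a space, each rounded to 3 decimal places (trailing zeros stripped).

Answer: 49.602 34.287

Derivation:
Executing turtle program step by step:
Start: pos=(0,0), heading=0, pen down
FD 13: (0,0) -> (13,0) [heading=0, draw]
FD 16: (13,0) -> (29,0) [heading=0, draw]
RT 301: heading 0 -> 59
FD 15: (29,0) -> (36.726,12.858) [heading=59, draw]
FD 7: (36.726,12.858) -> (40.331,18.858) [heading=59, draw]
FD 18: (40.331,18.858) -> (49.602,34.287) [heading=59, draw]
RT 180: heading 59 -> 239
Final: pos=(49.602,34.287), heading=239, 5 segment(s) drawn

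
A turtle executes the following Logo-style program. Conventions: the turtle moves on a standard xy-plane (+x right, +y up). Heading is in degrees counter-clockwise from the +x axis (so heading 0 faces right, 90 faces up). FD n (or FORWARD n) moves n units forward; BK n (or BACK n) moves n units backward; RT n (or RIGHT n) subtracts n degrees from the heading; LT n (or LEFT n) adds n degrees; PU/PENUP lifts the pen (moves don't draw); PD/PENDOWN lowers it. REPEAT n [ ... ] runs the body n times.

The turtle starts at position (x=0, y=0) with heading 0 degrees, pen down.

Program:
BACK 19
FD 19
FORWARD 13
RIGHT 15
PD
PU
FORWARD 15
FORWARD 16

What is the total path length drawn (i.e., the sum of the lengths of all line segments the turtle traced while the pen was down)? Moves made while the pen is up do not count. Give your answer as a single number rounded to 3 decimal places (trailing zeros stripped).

Executing turtle program step by step:
Start: pos=(0,0), heading=0, pen down
BK 19: (0,0) -> (-19,0) [heading=0, draw]
FD 19: (-19,0) -> (0,0) [heading=0, draw]
FD 13: (0,0) -> (13,0) [heading=0, draw]
RT 15: heading 0 -> 345
PD: pen down
PU: pen up
FD 15: (13,0) -> (27.489,-3.882) [heading=345, move]
FD 16: (27.489,-3.882) -> (42.944,-8.023) [heading=345, move]
Final: pos=(42.944,-8.023), heading=345, 3 segment(s) drawn

Segment lengths:
  seg 1: (0,0) -> (-19,0), length = 19
  seg 2: (-19,0) -> (0,0), length = 19
  seg 3: (0,0) -> (13,0), length = 13
Total = 51

Answer: 51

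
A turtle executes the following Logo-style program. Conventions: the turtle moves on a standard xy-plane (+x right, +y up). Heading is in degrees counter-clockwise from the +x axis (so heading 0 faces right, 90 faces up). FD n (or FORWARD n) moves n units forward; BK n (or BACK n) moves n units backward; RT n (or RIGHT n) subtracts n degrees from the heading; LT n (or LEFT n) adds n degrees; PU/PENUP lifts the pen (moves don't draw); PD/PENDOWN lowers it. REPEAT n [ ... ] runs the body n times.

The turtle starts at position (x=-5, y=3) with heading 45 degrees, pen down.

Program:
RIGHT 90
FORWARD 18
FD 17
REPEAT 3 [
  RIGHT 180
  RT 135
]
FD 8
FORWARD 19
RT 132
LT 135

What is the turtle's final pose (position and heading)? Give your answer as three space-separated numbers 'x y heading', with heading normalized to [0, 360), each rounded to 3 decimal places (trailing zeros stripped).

Executing turtle program step by step:
Start: pos=(-5,3), heading=45, pen down
RT 90: heading 45 -> 315
FD 18: (-5,3) -> (7.728,-9.728) [heading=315, draw]
FD 17: (7.728,-9.728) -> (19.749,-21.749) [heading=315, draw]
REPEAT 3 [
  -- iteration 1/3 --
  RT 180: heading 315 -> 135
  RT 135: heading 135 -> 0
  -- iteration 2/3 --
  RT 180: heading 0 -> 180
  RT 135: heading 180 -> 45
  -- iteration 3/3 --
  RT 180: heading 45 -> 225
  RT 135: heading 225 -> 90
]
FD 8: (19.749,-21.749) -> (19.749,-13.749) [heading=90, draw]
FD 19: (19.749,-13.749) -> (19.749,5.251) [heading=90, draw]
RT 132: heading 90 -> 318
LT 135: heading 318 -> 93
Final: pos=(19.749,5.251), heading=93, 4 segment(s) drawn

Answer: 19.749 5.251 93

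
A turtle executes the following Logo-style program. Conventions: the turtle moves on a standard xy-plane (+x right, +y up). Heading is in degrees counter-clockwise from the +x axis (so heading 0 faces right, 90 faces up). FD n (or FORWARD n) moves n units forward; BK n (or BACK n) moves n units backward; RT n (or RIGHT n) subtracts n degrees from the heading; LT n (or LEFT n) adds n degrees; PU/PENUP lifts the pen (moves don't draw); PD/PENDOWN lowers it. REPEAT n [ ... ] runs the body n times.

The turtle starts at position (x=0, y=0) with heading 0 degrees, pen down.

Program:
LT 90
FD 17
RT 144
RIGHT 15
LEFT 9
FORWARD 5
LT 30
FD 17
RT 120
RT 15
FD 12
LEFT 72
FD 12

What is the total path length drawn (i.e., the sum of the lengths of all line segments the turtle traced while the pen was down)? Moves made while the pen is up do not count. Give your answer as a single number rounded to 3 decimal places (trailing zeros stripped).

Answer: 63

Derivation:
Executing turtle program step by step:
Start: pos=(0,0), heading=0, pen down
LT 90: heading 0 -> 90
FD 17: (0,0) -> (0,17) [heading=90, draw]
RT 144: heading 90 -> 306
RT 15: heading 306 -> 291
LT 9: heading 291 -> 300
FD 5: (0,17) -> (2.5,12.67) [heading=300, draw]
LT 30: heading 300 -> 330
FD 17: (2.5,12.67) -> (17.222,4.17) [heading=330, draw]
RT 120: heading 330 -> 210
RT 15: heading 210 -> 195
FD 12: (17.222,4.17) -> (5.631,1.064) [heading=195, draw]
LT 72: heading 195 -> 267
FD 12: (5.631,1.064) -> (5.003,-10.92) [heading=267, draw]
Final: pos=(5.003,-10.92), heading=267, 5 segment(s) drawn

Segment lengths:
  seg 1: (0,0) -> (0,17), length = 17
  seg 2: (0,17) -> (2.5,12.67), length = 5
  seg 3: (2.5,12.67) -> (17.222,4.17), length = 17
  seg 4: (17.222,4.17) -> (5.631,1.064), length = 12
  seg 5: (5.631,1.064) -> (5.003,-10.92), length = 12
Total = 63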